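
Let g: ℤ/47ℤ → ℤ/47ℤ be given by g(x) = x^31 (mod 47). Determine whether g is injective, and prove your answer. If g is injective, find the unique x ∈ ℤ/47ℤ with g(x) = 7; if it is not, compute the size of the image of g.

Since 47 is prime, the nonzero elements of ℤ/47ℤ form a cyclic group of order 46.
As gcd(31, 46) = 1, raising to the 31st power is a bijection on this group: if s^31 ≡ t^31 then (st^{−1})^31 = 1, and the only element of order dividing gcd(31, 46) = 1 is 1, so s = t.
With g(0) = 0 this makes g injective on all of ℤ/47ℤ, hence bijective (finite equal-size domain and codomain). In particular g is injective.
Since g is injective, we find the preimage of 7. The inverse of x ↦ x^31 on (ℤ/47ℤ)^× is x ↦ x^3, because 31·3 = 93 = 2·46 + 1 ≡ 1 (mod 46) and x^{46} = 1 for x ≠ 0 (Fermat). So g⁻¹(7) = 7^3 mod 47.
Repeated squaring mod 47: 7^1 ≡ 7, 7^2 ≡ 7² = 49 ≡ 2. Since 3 = 2 + 1, 7^3 ≡ 2·7: 2·7 = 14. So 7^3 ≡ 14 (mod 47).
Hence g⁻¹(7) = 14.

14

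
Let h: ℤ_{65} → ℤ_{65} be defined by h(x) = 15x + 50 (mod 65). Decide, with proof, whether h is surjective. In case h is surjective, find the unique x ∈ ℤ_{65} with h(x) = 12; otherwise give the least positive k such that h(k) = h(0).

13

Since gcd(15, 65) = 5, we have 15x ≡ 0 (mod 5) for all x, so h(x) ≡ 0 (mod 5).
But 1 ≢ 0 (mod 5), so 1 ∈ ℤ_{65} has no preimage. So h is not surjective.
Since h is not surjective, we find the least positive k with h(k) = h(0): this means 15k ≡ 0 (mod 65), i.e. 65 ∣ 15k. Since gcd(15, 65) = 5, dividing through by 5 this holds exactly when 13 ∣ 3k, and as gcd(3, 13) = 1, exactly when 13 ∣ k.
The smallest positive such k is 13.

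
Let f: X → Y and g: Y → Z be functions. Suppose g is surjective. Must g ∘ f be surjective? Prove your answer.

No. Take X = {1}, Y = Z = {1, 2}, f(1) = 1, and g = identity (surjective).
Then (g ∘ f)(1) = 1, and 2 ∈ Z has no preimage under g ∘ f, so g ∘ f is not surjective.

not surjective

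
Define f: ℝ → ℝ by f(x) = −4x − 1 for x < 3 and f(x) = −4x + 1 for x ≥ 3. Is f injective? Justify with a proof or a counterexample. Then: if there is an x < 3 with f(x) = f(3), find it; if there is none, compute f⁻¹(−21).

5/2

Both pieces are strictly decreasing (slopes −4 and −4), so each is injective on its own interval.
The left piece maps (−∞, 3) onto (−13, ∞); the right piece maps [3, ∞) onto (−∞, −11].
These images overlap. In particular f(3) = −11 (right piece), and solving −4x − 1 = −11 on the left piece gives x = 5/2 < 3.
So f(5/2) = f(3) with 5/2 ≠ 3, and f is not injective. This x = 5/2 is the requested value below 3.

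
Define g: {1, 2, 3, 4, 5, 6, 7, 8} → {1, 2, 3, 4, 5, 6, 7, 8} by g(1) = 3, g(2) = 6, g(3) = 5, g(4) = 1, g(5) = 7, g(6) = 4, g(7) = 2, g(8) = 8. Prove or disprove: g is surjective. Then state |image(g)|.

Every element of the codomain has a preimage: 1 = g(4), 2 = g(7), 3 = g(1), 4 = g(6), 5 = g(3), 6 = g(2), 7 = g(5), 8 = g(8).
Hence g is surjective.
The image of g is {1, 2, 3, 4, 5, 6, 7, 8}, which has 8 elements.

8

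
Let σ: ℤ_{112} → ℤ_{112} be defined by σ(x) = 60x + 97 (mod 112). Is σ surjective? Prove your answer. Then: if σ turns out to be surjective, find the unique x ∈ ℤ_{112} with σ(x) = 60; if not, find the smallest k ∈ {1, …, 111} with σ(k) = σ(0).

Since gcd(60, 112) = 4, we have 60x ≡ 0 (mod 4) for all x, so σ(x) ≡ 1 (mod 4).
But 0 ≢ 1 (mod 4), so 0 ∈ ℤ_{112} has no preimage. Therefore σ is not surjective.
Since σ is not surjective, we find the least positive k with σ(k) = σ(0): this means 60k ≡ 0 (mod 112), i.e. 112 ∣ 60k. Since gcd(60, 112) = 4, dividing through by 4 this holds exactly when 28 ∣ 15k, and as gcd(15, 28) = 1, exactly when 28 ∣ k.
The smallest positive such k is 28.

28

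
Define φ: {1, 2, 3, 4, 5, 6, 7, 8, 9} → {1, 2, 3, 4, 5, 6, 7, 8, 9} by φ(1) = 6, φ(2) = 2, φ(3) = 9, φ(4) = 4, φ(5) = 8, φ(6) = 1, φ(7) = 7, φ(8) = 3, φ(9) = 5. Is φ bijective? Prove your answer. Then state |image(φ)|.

9

The values 6, 2, 9, 4, 8, 1, 7, 3, 5 are a permutation of {1, 2, 3, 4, 5, 6, 7, 8, 9}: each element appears exactly once.
So φ is injective and surjective, hence bijective.
The image of φ is {1, 2, 3, 4, 5, 6, 7, 8, 9}, which has 9 elements.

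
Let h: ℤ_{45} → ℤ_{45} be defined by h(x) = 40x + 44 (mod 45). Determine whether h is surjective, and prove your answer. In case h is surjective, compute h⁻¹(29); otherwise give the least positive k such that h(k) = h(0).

9

Since gcd(40, 45) = 5, we have 40x ≡ 0 (mod 5) for all x, so h(x) ≡ 4 (mod 5).
But 0 ≢ 4 (mod 5), so 0 ∈ ℤ_{45} has no preimage. Therefore h is not surjective.
Since h is not surjective, we find the least positive k with h(k) = h(0): this means 40k ≡ 0 (mod 45), i.e. 45 ∣ 40k. Since gcd(40, 45) = 5, dividing through by 5 this holds exactly when 9 ∣ 8k, and as gcd(8, 9) = 1, exactly when 9 ∣ k.
The smallest positive such k is 9.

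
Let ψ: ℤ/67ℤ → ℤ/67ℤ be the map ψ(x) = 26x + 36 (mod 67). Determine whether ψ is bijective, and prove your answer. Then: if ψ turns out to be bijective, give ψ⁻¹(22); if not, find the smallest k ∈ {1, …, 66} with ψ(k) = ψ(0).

51

Suppose ψ(a) = ψ(b) in ℤ/67ℤ. Then 26a + 36 ≡ 26b + 36 (mod 67), so 26(a − b) ≡ 0 (mod 67).
Since gcd(26, 67) = 1, 26 is invertible modulo 67, so a − b ≡ 0 (mod 67), i.e. a = b.
We now compute 26⁻¹ mod 67 explicitly. Euclid's algorithm: 67 = 2·26 + 15, 26 = 1·15 + 11, 15 = 1·11 + 4, 11 = 2·4 + 3, 4 = 1·3 + 1; back-substituting gives 1 = 49·26 − 19·67, so 26⁻¹ ≡ 49 (mod 67).
Then y ↦ 49(y − 36) is a two-sided inverse to ψ, so every y ∈ ℤ/67ℤ has a preimage.
Thus ψ is bijective.
Since ψ is bijective, we find ψ⁻¹(22): we need 26x ≡ 22 − 36 ≡ 53 (mod 67). Using 26⁻¹ = 49: x ≡ 49·53 = 2597 = 38·67 + 51, so x = 51.
Check: ψ(51) = 26·51 + 36 = 1362 = 20·67 + 22 ≡ 22 (mod 67).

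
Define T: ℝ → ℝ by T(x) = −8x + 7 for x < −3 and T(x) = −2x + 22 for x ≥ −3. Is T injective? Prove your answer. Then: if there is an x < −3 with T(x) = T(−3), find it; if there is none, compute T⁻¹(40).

Both pieces are strictly decreasing (slopes −8 and −2), so each is injective on its own interval.
The left piece maps (−∞, −3) onto (31, ∞); the right piece maps [−3, ∞) onto (−∞, 28].
These images are disjoint, so no value is attained by both pieces. So T is injective.
Because the two images are disjoint, no x < −3 has T(x) = T(−3), so we compute T⁻¹(40): 40 lies in (31, ∞), so solve −8x + 7 = 40: x = (40 − 7)/(−8) = −33/8.

-33/8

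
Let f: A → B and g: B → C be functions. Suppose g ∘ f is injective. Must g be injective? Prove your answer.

not injective

No. Take A = {1, 2}, B = {1, 2, 3, 4}, C = {1, 2, 3, 4}, f(a) = a for each a ∈ A, and g(b) = 3 if b ∈ {3, 4} else g(b) = b.
Then g ∘ f = f is injective (A ⊂ B and f is the inclusion), but g(3) = g(4) = 3 with 3 ≠ 4, so g is not injective.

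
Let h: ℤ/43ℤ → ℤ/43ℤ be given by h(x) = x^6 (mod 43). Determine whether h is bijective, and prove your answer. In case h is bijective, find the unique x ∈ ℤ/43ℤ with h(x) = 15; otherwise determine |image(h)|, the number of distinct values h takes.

8

h(1) = 1^6 = 1.
h(6): Repeated squaring mod 43: 6^1 ≡ 6, 6^2 ≡ 6² = 36, 6^4 ≡ 36² = 1296 ≡ 6. Since 6 = 4 + 2, 6^6 ≡ 6·36: 6·36 = 216 ≡ 1. So 6^6 ≡ 1 (mod 43).
So h(1) = h(6) = 1 while 1 ≠ 6, so h is not injective, hence not bijective.
Since h is not bijective, we determine |image(h)|. Computing x^6 mod 43 for each x (by repeated squaring, reducing mod 43 at every step), the values h(0), h(1), …, h(42) are: 0, 1, 21, 41, 11, 16, 1, 1, 16, 4, 35, 4, 21, 16, 21, 11, 35, 35, 41, 11, 4, 41, 41, 4, 11, 41, 35, 35, 11, 21, 16, 21, 4, 35, 4, 16, 1, 1, 16, 11, 41, 21, 1.
The distinct values are {0, 1, 4, 11, 16, 21, 35, 41}; there are 8 of them.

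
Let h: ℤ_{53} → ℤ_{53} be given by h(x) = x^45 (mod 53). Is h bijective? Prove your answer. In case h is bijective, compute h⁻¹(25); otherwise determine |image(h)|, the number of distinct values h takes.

Since 53 is prime, the nonzero elements of ℤ_{53} form a cyclic group of order 52.
As gcd(45, 52) = 1, raising to the 45th power is a bijection on this group: if a^45 ≡ b^45 then (ab^{−1})^45 = 1, and the only element of order dividing gcd(45, 52) = 1 is 1, so a = b.
With h(0) = 0 this makes h injective on all of ℤ_{53}, hence bijective (finite equal-size domain and codomain). In particular h is bijective.
Since h is bijective, we find the preimage of 25. The inverse of x ↦ x^45 on (ℤ_{53})^× is x ↦ x^37, because 45·37 = 1665 = 32·52 + 1 ≡ 1 (mod 52) and x^{52} = 1 for x ≠ 0 (Fermat). So h⁻¹(25) = 25^37 mod 53.
Repeated squaring mod 53: 25^1 ≡ 25, 25^2 ≡ 25² = 625 ≡ 42, 25^4 ≡ 42² = 1764 ≡ 15, 25^8 ≡ 15² = 225 ≡ 13, 25^16 ≡ 13² = 169 ≡ 10, 25^32 ≡ 10² = 100 ≡ 47. Since 37 = 32 + 4 + 1, 25^37 ≡ 47·15·25: 47·15 = 705 ≡ 16, then 16·25 = 400 ≡ 29. So 25^37 ≡ 29 (mod 53).
Hence h⁻¹(25) = 29.

29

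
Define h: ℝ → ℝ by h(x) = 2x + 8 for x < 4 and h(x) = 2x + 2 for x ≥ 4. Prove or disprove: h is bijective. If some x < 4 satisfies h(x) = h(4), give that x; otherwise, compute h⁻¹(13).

Both pieces are strictly increasing (slopes 2 and 2), so each is injective on its own interval.
The left piece maps (−∞, 4) onto (−∞, 16); the right piece maps [4, ∞) onto [10, ∞).
These images overlap. In particular h(4) = 10 (right piece), and solving 2x + 8 = 10 on the left piece gives x = 1 < 4.
So h(1) = h(4) with 1 ≠ 4, and h is not injective, hence not bijective. This x = 1 is the requested value below 4.

1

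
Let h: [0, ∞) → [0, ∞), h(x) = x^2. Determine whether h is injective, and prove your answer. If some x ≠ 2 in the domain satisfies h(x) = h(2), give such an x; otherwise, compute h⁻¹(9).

3

On [0, ∞), x ↦ x^2 is strictly increasing, so h(u) = h(v) forces u = v. Hence h is injective.
Since x ↦ x^2 is strictly increasing on [0, ∞), it is injective there, so no x ≠ 2 in the domain has h(x) = h(2). We therefore compute h⁻¹(9) = 9^{1/2} = 3 (indeed 3^2 = 9).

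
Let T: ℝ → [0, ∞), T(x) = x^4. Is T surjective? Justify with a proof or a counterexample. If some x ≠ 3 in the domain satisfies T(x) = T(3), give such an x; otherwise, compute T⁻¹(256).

For any y ∈ [0, ∞), x = y^{1/4} ∈ ℝ satisfies x^4 = y, so T is surjective.
For the follow-up, such an x exists: taking x = −3 ∈ ℝ gives T(−3) = 81 = T(3) with −3 ≠ 3.

-3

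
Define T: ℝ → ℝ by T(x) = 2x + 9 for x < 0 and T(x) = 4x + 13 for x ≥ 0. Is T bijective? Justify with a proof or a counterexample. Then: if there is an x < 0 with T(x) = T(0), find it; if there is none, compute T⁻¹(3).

-3

Both pieces are strictly increasing (slopes 2 and 4), so each is injective on its own interval.
The left piece maps (−∞, 0) onto (−∞, 9); the right piece maps [0, ∞) onto [13, ∞).
The images leave a gap (9 has no preimage), so T is not surjective, hence not bijective.
Because the two images are disjoint, no x < 0 has T(x) = T(0), so we compute T⁻¹(3): 3 lies in (−∞, 9), so solve 2x + 9 = 3: x = (3 − 9)/2 = −3.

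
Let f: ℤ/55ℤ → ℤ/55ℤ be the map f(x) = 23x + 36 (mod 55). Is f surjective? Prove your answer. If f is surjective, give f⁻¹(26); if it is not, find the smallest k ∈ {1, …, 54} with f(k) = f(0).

Recall that surjectivity means every element of the codomain has a preimage under f.
Since gcd(23, 55) = 1, 23 is invertible modulo 55. Euclid's algorithm: 55 = 2·23 + 9, 23 = 2·9 + 5, 9 = 1·5 + 4, 5 = 1·4 + 1; back-substituting gives 1 = 12·23 − 5·55, so 23⁻¹ ≡ 12 (mod 55).
For any y ∈ ℤ/55ℤ, x = 12(y − 36) mod 55 satisfies f(x) = 23·12(y − 36) + 36 ≡ y (since 23·12 ≡ 1 mod 55). So every y has a preimage.
Hence f is surjective.
Since f is surjective, we compute f⁻¹(26): solve 23x + 36 ≡ 26 (mod 55), i.e. 23x ≡ 45 (mod 55).
Multiplying by 23⁻¹ = 12 gives x ≡ 12·45 = 540 = 9·55 + 45 ≡ 45 (mod 55).
Check: f(45) = 23·45 + 36 = 1071 = 19·55 + 26 ≡ 26 (mod 55).

45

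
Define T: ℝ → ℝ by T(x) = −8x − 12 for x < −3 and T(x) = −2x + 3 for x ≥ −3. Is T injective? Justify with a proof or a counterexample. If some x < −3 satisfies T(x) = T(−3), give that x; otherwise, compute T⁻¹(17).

Both pieces are strictly decreasing (slopes −8 and −2), so each is injective on its own interval.
The left piece maps (−∞, −3) onto (12, ∞); the right piece maps [−3, ∞) onto (−∞, 9].
These images are disjoint, so no value is attained by both pieces. Hence T is injective.
Because the two images are disjoint, no x < −3 has T(x) = T(−3), so we compute T⁻¹(17): 17 lies in (12, ∞), so solve −8x − 12 = 17: x = (17 + 12)/(−8) = −29/8.

-29/8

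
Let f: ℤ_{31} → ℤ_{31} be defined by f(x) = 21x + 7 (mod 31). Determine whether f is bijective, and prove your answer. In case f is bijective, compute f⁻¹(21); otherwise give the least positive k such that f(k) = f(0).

Suppose f(s) = f(t) in ℤ_{31}. Then 21s + 7 ≡ 21t + 7 (mod 31), thus 21(s − t) ≡ 0 (mod 31).
Since gcd(21, 31) = 1, 21 is invertible modulo 31, hence s − t ≡ 0 (mod 31), i.e. s = t.
We now compute 21⁻¹ mod 31 explicitly. Euclid's algorithm: 31 = 1·21 + 10, 21 = 2·10 + 1; back-substituting gives 1 = 3·21 − 2·31, so 21⁻¹ ≡ 3 (mod 31).
For any y ∈ ℤ_{31}, x = 3(y − 7) mod 31 satisfies f(x) = 21·3(y − 7) + 7 ≡ y (since 21·3 ≡ 1 mod 31). So every y has a preimage.
Hence f is bijective.
Since f is bijective, we find f⁻¹(21): we need 21x ≡ 21 − 7 ≡ 14 (mod 31). Using 21⁻¹ = 3: x ≡ 3·14 = 42 = 1·31 + 11, so x = 11.
Check: f(11) = 21·11 + 7 = 238 = 7·31 + 21 ≡ 21 (mod 31).

11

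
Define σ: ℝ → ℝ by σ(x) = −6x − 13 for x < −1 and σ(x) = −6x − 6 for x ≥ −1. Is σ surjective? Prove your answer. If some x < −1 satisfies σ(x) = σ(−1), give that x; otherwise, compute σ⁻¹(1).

-13/6

Both pieces are strictly decreasing (slopes −6 and −6), so each is injective on its own interval.
The left piece maps (−∞, −1) onto (−7, ∞); the right piece maps [−1, ∞) onto (−∞, 0].
The union (−7, ∞) ∪ (−∞, 0] covers ℝ, so σ is surjective.
For the follow-up: the images overlap, so an x < −1 with σ(x) = σ(−1) exists. σ(−1) = 0; solving −6x − 13 = 0 for x < −1 gives x = (0 + 13)/(−6) = −13/6.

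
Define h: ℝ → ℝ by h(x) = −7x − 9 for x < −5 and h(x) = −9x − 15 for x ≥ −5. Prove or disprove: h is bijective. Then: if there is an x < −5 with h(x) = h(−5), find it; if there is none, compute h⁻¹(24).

Both pieces are strictly decreasing (slopes −7 and −9), so each is injective on its own interval.
The left piece maps (−∞, −5) onto (26, ∞); the right piece maps [−5, ∞) onto (−∞, 30].
These images overlap. In particular h(−5) = 30 (right piece), and solving −7x − 9 = 30 on the left piece gives x = −39/7 < −5.
So h(−39/7) = h(−5) with −39/7 ≠ −5, and h is not injective, hence not bijective. This x = −39/7 is the requested value below −5.

-39/7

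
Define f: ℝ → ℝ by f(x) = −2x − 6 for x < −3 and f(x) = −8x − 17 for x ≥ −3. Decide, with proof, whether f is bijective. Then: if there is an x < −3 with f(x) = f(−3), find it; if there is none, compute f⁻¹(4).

Both pieces are strictly decreasing (slopes −2 and −8), so each is injective on its own interval.
The left piece maps (−∞, −3) onto (0, ∞); the right piece maps [−3, ∞) onto (−∞, 7].
These images overlap. In particular f(−3) = 7 (right piece), and solving −2x − 6 = 7 on the left piece gives x = −13/2 < −3.
So f(−13/2) = f(−3) with −13/2 ≠ −3, and f is not injective, hence not bijective. This x = −13/2 is the requested value below −3.

-13/2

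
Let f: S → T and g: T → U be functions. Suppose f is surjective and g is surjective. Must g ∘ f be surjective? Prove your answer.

Let c ∈ U. Since g is surjective, there is b ∈ T with g(b) = c. Since f is surjective, there is a ∈ S with f(a) = b.
Then (g ∘ f)(a) = g(b) = c. Thus g ∘ f is surjective.

surjective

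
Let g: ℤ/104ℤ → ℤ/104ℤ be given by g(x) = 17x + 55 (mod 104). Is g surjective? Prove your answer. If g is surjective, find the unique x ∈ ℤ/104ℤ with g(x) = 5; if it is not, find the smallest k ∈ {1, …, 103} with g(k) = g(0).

Since gcd(17, 104) = 1, 17 is invertible modulo 104. Euclid's algorithm: 104 = 6·17 + 2, 17 = 8·2 + 1; back-substituting gives 1 = 49·17 − 8·104, so 17⁻¹ ≡ 49 (mod 104).
For any y ∈ ℤ/104ℤ, x = 49(y − 55) mod 104 satisfies g(x) = 17·49(y − 55) + 55 ≡ y (since 17·49 ≡ 1 mod 104). So every y has a preimage.
Thus g is surjective.
Since g is surjective, we find g⁻¹(5): we need 17x ≡ 5 − 55 ≡ 54 (mod 104). Using 17⁻¹ = 49: x ≡ 49·54 = 2646 = 25·104 + 46, so x = 46.
Check: g(46) = 17·46 + 55 = 837 = 8·104 + 5 ≡ 5 (mod 104).

46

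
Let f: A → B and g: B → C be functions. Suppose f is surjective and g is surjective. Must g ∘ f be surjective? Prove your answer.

Let c ∈ C. Since g is surjective, there is b ∈ B with g(b) = c. Since f is surjective, there is a ∈ A with f(a) = b.
Then (g ∘ f)(a) = g(b) = c. So g ∘ f is surjective.

surjective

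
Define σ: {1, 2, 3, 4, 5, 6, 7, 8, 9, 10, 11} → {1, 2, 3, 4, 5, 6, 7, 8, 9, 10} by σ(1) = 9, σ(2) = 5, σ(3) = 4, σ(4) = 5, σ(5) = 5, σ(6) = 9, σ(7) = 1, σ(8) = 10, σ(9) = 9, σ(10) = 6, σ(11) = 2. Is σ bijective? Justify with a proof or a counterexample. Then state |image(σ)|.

σ(2) = 5 = σ(4) with 2 ≠ 4, so σ is not injective, hence not bijective.
The image of σ is {1, 2, 4, 5, 6, 9, 10}, which has 7 elements.

7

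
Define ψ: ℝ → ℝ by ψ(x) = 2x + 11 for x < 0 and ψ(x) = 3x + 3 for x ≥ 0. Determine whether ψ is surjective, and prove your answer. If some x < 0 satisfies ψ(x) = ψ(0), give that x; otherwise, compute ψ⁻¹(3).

Both pieces are strictly increasing (slopes 2 and 3), so each is injective on its own interval.
The left piece maps (−∞, 0) onto (−∞, 11); the right piece maps [0, ∞) onto [3, ∞).
The union (−∞, 11) ∪ [3, ∞) covers ℝ, so ψ is surjective.
For the follow-up: the images overlap, so an x < 0 with ψ(x) = ψ(0) exists. ψ(0) = 3; solving 2x + 11 = 3 for x < 0 gives x = (3 − 11)/2 = −4.

-4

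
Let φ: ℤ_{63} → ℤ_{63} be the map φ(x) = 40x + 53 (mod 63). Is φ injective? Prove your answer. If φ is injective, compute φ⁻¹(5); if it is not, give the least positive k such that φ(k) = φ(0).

24

Suppose φ(x_1) = φ(x_2) in ℤ_{63}. Then 40x_1 + 53 ≡ 40x_2 + 53 (mod 63), thus 40(x_1 − x_2) ≡ 0 (mod 63).
Since gcd(40, 63) = 1, 40 is invertible modulo 63, hence x_1 − x_2 ≡ 0 (mod 63), i.e. x_1 = x_2.
Therefore φ is injective.
We now compute 40⁻¹ mod 63 explicitly. Euclid's algorithm: 63 = 1·40 + 23, 40 = 1·23 + 17, 23 = 1·17 + 6, 17 = 2·6 + 5, 6 = 1·5 + 1; back-substituting gives 1 = 52·40 − 33·63, so 40⁻¹ ≡ 52 (mod 63).
Since φ is injective, we find φ⁻¹(5): we need 40x ≡ 5 − 53 ≡ 15 (mod 63). Using 40⁻¹ = 52: x ≡ 52·15 = 780 = 12·63 + 24, so x = 24.
Check: φ(24) = 40·24 + 53 = 1013 = 16·63 + 5 ≡ 5 (mod 63).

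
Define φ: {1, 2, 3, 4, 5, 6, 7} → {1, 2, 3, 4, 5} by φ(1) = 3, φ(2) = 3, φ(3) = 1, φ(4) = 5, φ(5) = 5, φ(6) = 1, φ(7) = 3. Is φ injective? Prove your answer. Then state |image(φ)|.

φ(1) = 3 = φ(2) with 1 ≠ 2, so φ is not injective.
The image of φ is {1, 3, 5}, which has 3 elements.

3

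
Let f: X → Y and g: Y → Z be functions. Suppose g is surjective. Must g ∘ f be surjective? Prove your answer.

No. Take X = {1}, Y = Z = {1, 2, 3, 4}, f(1) = 1, and g = identity (surjective).
Then (g ∘ f)(1) = 1, and 4 ∈ Z has no preimage under g ∘ f, so g ∘ f is not surjective.

not surjective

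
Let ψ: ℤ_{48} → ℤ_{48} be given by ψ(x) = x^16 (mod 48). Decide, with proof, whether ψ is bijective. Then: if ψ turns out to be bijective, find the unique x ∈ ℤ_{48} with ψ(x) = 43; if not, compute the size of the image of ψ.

ψ(2): Repeated squaring mod 48: 2^1 ≡ 2, 2^2 ≡ 2² = 4, 2^4 ≡ 4² = 16, 2^8 ≡ 16² = 256 ≡ 16, 2^16 ≡ 16² = 256 ≡ 16. So 2^16 ≡ 16 (mod 48).
ψ(4): Repeated squaring mod 48: 4^1 ≡ 4, 4^2 ≡ 4² = 16, 4^4 ≡ 16² = 256 ≡ 16, 4^8 ≡ 16² = 256 ≡ 16, 4^16 ≡ 16² = 256 ≡ 16. So 4^16 ≡ 16 (mod 48).
So ψ(2) = ψ(4) = 16 while 2 ≠ 4, hence ψ is not injective, hence not bijective.
Since ψ is not bijective, we determine |image(ψ)|. Computing x^16 mod 48 for each x (by repeated squaring, reducing mod 48 at every step), the values ψ(0), ψ(1), …, ψ(47) are: 0, 1, 16, 33, 16, 1, 0, 1, 16, 33, 16, 1, 0, 1, 16, 33, 16, 1, 0, 1, 16, 33, 16, 1, 0, 1, 16, 33, 16, 1, 0, 1, 16, 33, 16, 1, 0, 1, 16, 33, 16, 1, 0, 1, 16, 33, 16, 1.
The distinct values are {0, 1, 16, 33}; there are 4 of them.

4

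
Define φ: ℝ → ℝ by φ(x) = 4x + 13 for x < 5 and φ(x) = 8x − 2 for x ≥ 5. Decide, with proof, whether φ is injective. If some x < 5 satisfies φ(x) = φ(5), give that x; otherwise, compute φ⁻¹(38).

Both pieces are strictly increasing (slopes 4 and 8), so each is injective on its own interval.
The left piece maps (−∞, 5) onto (−∞, 33); the right piece maps [5, ∞) onto [38, ∞).
These images are disjoint, so no value is attained by both pieces. Hence φ is injective.
Because the two images are disjoint, no x < 5 has φ(x) = φ(5), so we compute φ⁻¹(38): 38 lies in [38, ∞), so solve 8x − 2 = 38: x = (38 + 2)/8 = 5.

5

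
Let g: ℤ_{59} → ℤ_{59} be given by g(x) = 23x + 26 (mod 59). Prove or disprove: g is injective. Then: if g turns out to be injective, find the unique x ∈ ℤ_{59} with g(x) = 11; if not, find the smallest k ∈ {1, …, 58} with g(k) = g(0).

Suppose g(u) = g(v) in ℤ_{59}. Then 23u + 26 ≡ 23v + 26 (mod 59), therefore 23(u − v) ≡ 0 (mod 59).
Since gcd(23, 59) = 1, 23 is invertible modulo 59, thus u − v ≡ 0 (mod 59), i.e. u = v.
So g is injective.
We now compute 23⁻¹ mod 59 explicitly. Euclid's algorithm: 59 = 2·23 + 13, 23 = 1·13 + 10, 13 = 1·10 + 3, 10 = 3·3 + 1; back-substituting gives 1 = 18·23 − 7·59, so 23⁻¹ ≡ 18 (mod 59).
Since g is injective, we find g⁻¹(11): we need 23x ≡ 11 − 26 ≡ 44 (mod 59). Using 23⁻¹ = 18: x ≡ 18·44 = 792 = 13·59 + 25, so x = 25.
Check: g(25) = 23·25 + 26 = 601 = 10·59 + 11 ≡ 11 (mod 59).

25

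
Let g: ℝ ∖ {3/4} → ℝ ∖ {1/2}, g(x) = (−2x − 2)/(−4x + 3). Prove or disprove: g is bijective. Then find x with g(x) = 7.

23/26

Suppose g(s) = g(t). Cross-multiplying: (−2s − 2)(−4t + 3) = (−2t − 2)(−4s + 3).
Expanding both sides and cancelling the symmetric terms leaves −14·(s − t) = 0. Since −14 ≠ 0, s = t. Thus g is injective.
For any y ≠ 1/2, solving y(−4x + 3) = −2x − 2 for x gives a well-defined x ≠ 3/4. So g is surjective.
So g is bijective.
Solving g(x) = 7: cross-multiplying gives −2x − 2 = 7(−4x + 3), which rearranges to 26x = 23, so x = 23/26.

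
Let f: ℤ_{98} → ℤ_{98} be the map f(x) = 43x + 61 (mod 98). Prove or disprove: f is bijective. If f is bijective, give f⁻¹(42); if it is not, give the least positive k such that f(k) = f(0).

93

If f(u) = f(v), then 43u ≡ 43v (mod 98). Because gcd(43, 98) = 1, we may cancel 43 to get u ≡ v (mod 98).
We now compute 43⁻¹ mod 98 explicitly. Euclid's algorithm: 98 = 2·43 + 12, 43 = 3·12 + 7, 12 = 1·7 + 5, 7 = 1·5 + 2, 5 = 2·2 + 1; back-substituting gives 1 = 57·43 − 25·98, so 43⁻¹ ≡ 57 (mod 98).
Then y ↦ 57(y − 61) is a two-sided inverse to f, so every y ∈ ℤ_{98} has a preimage.
So f is bijective.
Since f is bijective, we find f⁻¹(42): we need 43x ≡ 42 − 61 ≡ 79 (mod 98). Using 43⁻¹ = 57: x ≡ 57·79 = 4503 = 45·98 + 93, so x = 93.
Check: f(93) = 43·93 + 61 = 4060 = 41·98 + 42 ≡ 42 (mod 98).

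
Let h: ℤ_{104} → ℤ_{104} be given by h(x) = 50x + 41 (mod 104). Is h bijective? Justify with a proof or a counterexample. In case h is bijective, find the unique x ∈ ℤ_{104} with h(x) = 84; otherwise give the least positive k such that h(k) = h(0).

We have gcd(50, 104) = 2 > 1. Taking s = 0 and t = 52: h(0) = 41 and h(52) = 50·52 + 41 = 2641 ≡ 41 (mod 104).
So h(0) = h(52) while 0 ≠ 52, hence h is not injective, hence not bijective.
Since h is not bijective, we find the least positive k with h(k) = h(0): this means 50k ≡ 0 (mod 104), i.e. 104 ∣ 50k. Since gcd(50, 104) = 2, dividing through by 2 this holds exactly when 52 ∣ 25k, and as gcd(25, 52) = 1, exactly when 52 ∣ k.
The smallest positive such k is 52.

52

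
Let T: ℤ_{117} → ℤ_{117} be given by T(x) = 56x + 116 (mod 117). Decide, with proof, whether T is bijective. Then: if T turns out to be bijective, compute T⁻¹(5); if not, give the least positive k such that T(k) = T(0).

21

Recall that T is injective if T(s) = T(t) implies s = t.
If T(s) = T(t), then 56s ≡ 56t (mod 117). Because gcd(56, 117) = 1, we may cancel 56 to get s ≡ t (mod 117).
We now compute 56⁻¹ mod 117 explicitly. Euclid's algorithm: 117 = 2·56 + 5, 56 = 11·5 + 1; back-substituting gives 1 = 23·56 − 11·117, so 56⁻¹ ≡ 23 (mod 117).
Then y ↦ 23(y − 116) is a two-sided inverse to T, so every y ∈ ℤ_{117} has a preimage.
Hence T is bijective.
Since T is bijective, we compute T⁻¹(5): solve 56x + 116 ≡ 5 (mod 117), i.e. 56x ≡ 6 (mod 117).
Multiplying by 56⁻¹ = 23 gives x ≡ 23·6 = 138 = 1·117 + 21 ≡ 21 (mod 117).
Check: T(21) = 56·21 + 116 = 1292 = 11·117 + 5 ≡ 5 (mod 117).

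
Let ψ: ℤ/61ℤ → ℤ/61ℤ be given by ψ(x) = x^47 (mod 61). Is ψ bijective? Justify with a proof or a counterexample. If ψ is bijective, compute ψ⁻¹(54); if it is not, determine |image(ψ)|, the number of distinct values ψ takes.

44

Since 61 is prime, the nonzero elements of ℤ/61ℤ form a cyclic group of order 60.
As gcd(47, 60) = 1, raising to the 47th power is a bijection on this group: if s^47 ≡ t^47 then (st^{−1})^47 = 1, and the only element of order dividing gcd(47, 60) = 1 is 1, so s = t.
With ψ(0) = 0 this makes ψ injective on all of ℤ/61ℤ, hence bijective (finite equal-size domain and codomain). In particular ψ is bijective.
Since ψ is bijective, we find the preimage of 54. The inverse of x ↦ x^47 on (ℤ/61ℤ)^× is x ↦ x^23, because 47·23 = 1081 = 18·60 + 1 ≡ 1 (mod 60) and x^{60} = 1 for x ≠ 0 (Fermat). So ψ⁻¹(54) = 54^23 mod 61.
Repeated squaring mod 61: 54^1 ≡ 54, 54^2 ≡ 54² = 2916 ≡ 49, 54^4 ≡ 49² = 2401 ≡ 22, 54^8 ≡ 22² = 484 ≡ 57, 54^16 ≡ 57² = 3249 ≡ 16. Since 23 = 16 + 4 + 2 + 1, 54^23 ≡ 16·22·49·54: 16·22 = 352 ≡ 47, then 47·49 = 2303 ≡ 46, then 46·54 = 2484 ≡ 44. So 54^23 ≡ 44 (mod 61).
Hence ψ⁻¹(54) = 44.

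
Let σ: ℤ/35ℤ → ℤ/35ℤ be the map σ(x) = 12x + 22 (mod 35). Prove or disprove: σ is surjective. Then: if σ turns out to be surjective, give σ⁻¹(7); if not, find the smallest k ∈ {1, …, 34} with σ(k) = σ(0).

25

Since gcd(12, 35) = 1, 12 is invertible modulo 35. Euclid's algorithm: 35 = 2·12 + 11, 12 = 1·11 + 1; back-substituting gives 1 = 3·12 − 1·35, so 12⁻¹ ≡ 3 (mod 35).
Then y ↦ 3(y − 22) is a two-sided inverse to σ, so every y ∈ ℤ/35ℤ has a preimage.
Thus σ is surjective.
Since σ is surjective, we compute σ⁻¹(7): solve 12x + 22 ≡ 7 (mod 35), i.e. 12x ≡ 20 (mod 35).
Multiplying by 12⁻¹ = 3 gives x ≡ 3·20 = 60 = 1·35 + 25 ≡ 25 (mod 35).
Check: σ(25) = 12·25 + 22 = 322 = 9·35 + 7 ≡ 7 (mod 35).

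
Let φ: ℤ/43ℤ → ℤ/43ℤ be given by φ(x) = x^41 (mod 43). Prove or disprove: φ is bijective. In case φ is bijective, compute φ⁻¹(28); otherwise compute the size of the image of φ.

Since 43 is prime, the nonzero elements of ℤ/43ℤ form a cyclic group of order 42.
As gcd(41, 42) = 1, raising to the 41st power is a bijection on this group: if a^41 ≡ b^41 then (ab^{−1})^41 = 1, and the only element of order dividing gcd(41, 42) = 1 is 1, so a = b.
With φ(0) = 0 this makes φ injective on all of ℤ/43ℤ, hence bijective (finite equal-size domain and codomain). In particular φ is bijective.
Since φ is bijective, we find the preimage of 28. The inverse of x ↦ x^41 on (ℤ/43ℤ)^× is x ↦ x^41, because 41·41 = 1681 = 40·42 + 1 ≡ 1 (mod 42) and x^{42} = 1 for x ≠ 0 (Fermat). So φ⁻¹(28) = 28^41 mod 43.
Repeated squaring mod 43: 28^1 ≡ 28, 28^2 ≡ 28² = 784 ≡ 10, 28^4 ≡ 10² = 100 ≡ 14, 28^8 ≡ 14² = 196 ≡ 24, 28^16 ≡ 24² = 576 ≡ 17, 28^32 ≡ 17² = 289 ≡ 31. Since 41 = 32 + 8 + 1, 28^41 ≡ 31·24·28: 31·24 = 744 ≡ 13, then 13·28 = 364 ≡ 20. So 28^41 ≡ 20 (mod 43).
Hence φ⁻¹(28) = 20.

20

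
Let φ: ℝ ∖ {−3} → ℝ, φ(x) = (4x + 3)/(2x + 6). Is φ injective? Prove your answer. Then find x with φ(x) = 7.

Suppose φ(a) = φ(b). Cross-multiplying: (4a + 3)(2b + 6) = (4b + 3)(2a + 6).
Expanding both sides and cancelling the symmetric terms leaves 18·(a − b) = 0. Since 18 ≠ 0, a = b. Thus φ is injective.
Solving φ(x) = 7: cross-multiplying gives 4x + 3 = 7(2x + 6), which rearranges to −10x = 39, so x = −39/10.

-39/10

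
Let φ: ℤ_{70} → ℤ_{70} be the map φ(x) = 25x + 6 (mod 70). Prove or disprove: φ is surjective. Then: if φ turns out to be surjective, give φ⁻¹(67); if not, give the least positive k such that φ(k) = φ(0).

14

Recall: φ is surjective if every y in the codomain equals φ(x) for some x in the domain.
Since gcd(25, 70) = 5, we have 25x ≡ 0 (mod 5) for all x, so φ(x) ≡ 1 (mod 5).
But 0 ≢ 1 (mod 5), so 0 ∈ ℤ_{70} has no preimage. Hence φ is not surjective.
Since φ is not surjective, we find the least positive k with φ(k) = φ(0): this means 25k ≡ 0 (mod 70), i.e. 70 ∣ 25k. Since gcd(25, 70) = 5, dividing through by 5 this holds exactly when 14 ∣ 5k, and as gcd(5, 14) = 1, exactly when 14 ∣ k.
The smallest positive such k is 14.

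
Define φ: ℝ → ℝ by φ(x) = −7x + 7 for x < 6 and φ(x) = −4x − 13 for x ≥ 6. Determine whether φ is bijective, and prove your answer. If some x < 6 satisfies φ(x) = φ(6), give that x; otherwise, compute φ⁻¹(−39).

Both pieces are strictly decreasing (slopes −7 and −4), so each is injective on its own interval.
The left piece maps (−∞, 6) onto (−35, ∞); the right piece maps [6, ∞) onto (−∞, −37].
The images leave a gap (−35 has no preimage), so φ is not surjective, hence not bijective.
Because the two images are disjoint, no x < 6 has φ(x) = φ(6), so we compute φ⁻¹(−39): −39 lies in (−∞, −37], so solve −4x − 13 = −39: x = (−39 + 13)/(−4) = 13/2.

13/2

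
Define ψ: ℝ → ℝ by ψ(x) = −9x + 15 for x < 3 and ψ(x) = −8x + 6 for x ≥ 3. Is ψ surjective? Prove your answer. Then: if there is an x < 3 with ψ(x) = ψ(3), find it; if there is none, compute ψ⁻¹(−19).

25/8

Both pieces are strictly decreasing (slopes −9 and −8), so each is injective on its own interval.
The left piece maps (−∞, 3) onto (−12, ∞); the right piece maps [3, ∞) onto (−∞, −18].
The union (−12, ∞) ∪ (−∞, −18] omits the interval between −12 and −18; in particular −12 has no preimage. So ψ is not surjective.
Because the two images are disjoint, no x < 3 has ψ(x) = ψ(3), so we compute ψ⁻¹(−19): −19 lies in (−∞, −18], so solve −8x + 6 = −19: x = (−19 − 6)/(−8) = 25/8.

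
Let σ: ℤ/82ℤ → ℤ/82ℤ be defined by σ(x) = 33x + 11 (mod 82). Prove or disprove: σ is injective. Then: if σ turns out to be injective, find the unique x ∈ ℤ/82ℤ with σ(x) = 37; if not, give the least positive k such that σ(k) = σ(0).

If σ(x_1) = σ(x_2), then 33x_1 ≡ 33x_2 (mod 82). Because gcd(33, 82) = 1, we may cancel 33 to get x_1 ≡ x_2 (mod 82).
Thus σ is injective.
We now compute 33⁻¹ mod 82 explicitly. Euclid's algorithm: 82 = 2·33 + 16, 33 = 2·16 + 1; back-substituting gives 1 = 5·33 − 2·82, so 33⁻¹ ≡ 5 (mod 82).
Since σ is injective, we compute σ⁻¹(37): solve 33x + 11 ≡ 37 (mod 82), i.e. 33x ≡ 26 (mod 82).
Multiplying by 33⁻¹ = 5 gives x ≡ 5·26 = 130 = 1·82 + 48 ≡ 48 (mod 82).
Check: σ(48) = 33·48 + 11 = 1595 = 19·82 + 37 ≡ 37 (mod 82).

48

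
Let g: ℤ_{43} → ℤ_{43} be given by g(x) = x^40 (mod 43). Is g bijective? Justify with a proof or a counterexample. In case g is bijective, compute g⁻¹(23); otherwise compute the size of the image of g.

g(21): Repeated squaring mod 43: 21^1 ≡ 21, 21^2 ≡ 21² = 441 ≡ 11, 21^4 ≡ 11² = 121 ≡ 35, 21^8 ≡ 35² = 1225 ≡ 21, 21^16 ≡ 21² = 441 ≡ 11, 21^32 ≡ 11² = 121 ≡ 35. Since 40 = 32 + 8, 21^40 ≡ 35·21: 35·21 = 735 ≡ 4. So 21^40 ≡ 4 (mod 43).
g(22): Repeated squaring mod 43: 22^1 ≡ 22, 22^2 ≡ 22² = 484 ≡ 11, 22^4 ≡ 11² = 121 ≡ 35, 22^8 ≡ 35² = 1225 ≡ 21, 22^16 ≡ 21² = 441 ≡ 11, 22^32 ≡ 11² = 121 ≡ 35. Since 40 = 32 + 8, 22^40 ≡ 35·21: 35·21 = 735 ≡ 4. So 22^40 ≡ 4 (mod 43).
So g(21) = g(22) = 4 while 21 ≠ 22, so g is not injective, hence not bijective.
Since g is not bijective, we determine |image(g)|. Computing x^40 mod 43 for each x (by repeated squaring, reducing mod 43 at every step), the values g(0), g(1), …, g(42) are: 0, 1, 11, 24, 35, 31, 6, 36, 41, 17, 40, 16, 23, 14, 9, 13, 21, 25, 15, 38, 10, 4, 4, 10, 38, 15, 25, 21, 13, 9, 14, 23, 16, 40, 17, 41, 36, 6, 31, 35, 24, 11, 1.
The distinct values are {0, 1, 4, 6, 9, 10, 11, 13, 14, 15, 16, 17, 21, 23, 24, 25, 31, 35, 36, 38, 40, 41}; there are 22 of them.

22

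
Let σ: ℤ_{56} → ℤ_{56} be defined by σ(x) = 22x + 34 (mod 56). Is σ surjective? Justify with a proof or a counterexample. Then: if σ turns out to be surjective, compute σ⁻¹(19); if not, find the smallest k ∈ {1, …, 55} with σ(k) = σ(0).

28

Since gcd(22, 56) = 2, we have 22x ≡ 0 (mod 2) for all x, so σ(x) ≡ 0 (mod 2).
But 1 ≢ 0 (mod 2), so 1 ∈ ℤ_{56} has no preimage. Thus σ is not surjective.
Since σ is not surjective, we find the least positive k with σ(k) = σ(0): this means 22k ≡ 0 (mod 56), i.e. 56 ∣ 22k. Since gcd(22, 56) = 2, dividing through by 2 this holds exactly when 28 ∣ 11k, and as gcd(11, 28) = 1, exactly when 28 ∣ k.
The smallest positive such k is 28.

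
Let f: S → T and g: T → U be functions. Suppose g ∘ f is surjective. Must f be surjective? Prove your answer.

No. Take S = {1}, T = {1, 2, 3, 4}, U = {1}, f(a) = 1 for every a ∈ S, and g(b) = 1 for every b ∈ T.
Then g ∘ f is surjective onto {1}, but 4 ∈ T has no preimage under f, so f is not surjective.

not surjective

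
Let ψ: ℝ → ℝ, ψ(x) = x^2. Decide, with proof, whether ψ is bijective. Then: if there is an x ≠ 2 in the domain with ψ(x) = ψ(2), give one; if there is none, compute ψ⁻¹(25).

-2

ψ(2) = 4 = (−2)^2 = ψ(−2) (since 2 is even), with 2 ≠ −2. So ψ is not injective, hence not bijective.
For the follow-up, such an x exists: taking x = −2 ∈ ℝ gives ψ(−2) = 4 = ψ(2) with −2 ≠ 2.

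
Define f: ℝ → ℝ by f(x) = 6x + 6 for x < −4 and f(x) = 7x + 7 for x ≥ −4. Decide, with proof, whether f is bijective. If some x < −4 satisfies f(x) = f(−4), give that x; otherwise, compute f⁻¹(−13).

Both pieces are strictly increasing (slopes 6 and 7), so each is injective on its own interval.
The left piece maps (−∞, −4) onto (−∞, −18); the right piece maps [−4, ∞) onto [−21, ∞).
These images overlap. In particular f(−4) = −21 (right piece), and solving 6x + 6 = −21 on the left piece gives x = −9/2 < −4.
So f(−9/2) = f(−4) with −9/2 ≠ −4, and f is not injective, hence not bijective. This x = −9/2 is the requested value below −4.

-9/2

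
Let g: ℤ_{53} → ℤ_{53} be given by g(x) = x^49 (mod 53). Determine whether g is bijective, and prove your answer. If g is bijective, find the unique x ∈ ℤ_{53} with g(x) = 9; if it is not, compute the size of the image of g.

11

Since 53 is prime, the nonzero elements of ℤ_{53} form a cyclic group of order 52.
As gcd(49, 52) = 1, raising to the 49th power is a bijection on this group: if u^49 ≡ v^49 then (uv^{−1})^49 = 1, and the only element of order dividing gcd(49, 52) = 1 is 1, so u = v.
With g(0) = 0 this makes g injective on all of ℤ_{53}, hence bijective (finite equal-size domain and codomain). In particular g is bijective.
Since g is bijective, we find the preimage of 9. The inverse of x ↦ x^49 on (ℤ_{53})^× is x ↦ x^17, because 49·17 = 833 = 16·52 + 1 ≡ 1 (mod 52) and x^{52} = 1 for x ≠ 0 (Fermat). So g⁻¹(9) = 9^17 mod 53.
Repeated squaring mod 53: 9^1 ≡ 9, 9^2 ≡ 9² = 81 ≡ 28, 9^4 ≡ 28² = 784 ≡ 42, 9^8 ≡ 42² = 1764 ≡ 15, 9^16 ≡ 15² = 225 ≡ 13. Since 17 = 16 + 1, 9^17 ≡ 13·9: 13·9 = 117 ≡ 11. So 9^17 ≡ 11 (mod 53).
Hence g⁻¹(9) = 11.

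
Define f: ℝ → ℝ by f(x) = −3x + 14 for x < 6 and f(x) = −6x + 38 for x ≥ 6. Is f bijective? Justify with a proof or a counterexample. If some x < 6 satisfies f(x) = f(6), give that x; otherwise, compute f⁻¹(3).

Both pieces are strictly decreasing (slopes −3 and −6), so each is injective on its own interval.
The left piece maps (−∞, 6) onto (−4, ∞); the right piece maps [6, ∞) onto (−∞, 2].
These images overlap. In particular f(6) = 2 (right piece), and solving −3x + 14 = 2 on the left piece gives x = 4 < 6.
So f(4) = f(6) with 4 ≠ 6, and f is not injective, hence not bijective. This x = 4 is the requested value below 6.

4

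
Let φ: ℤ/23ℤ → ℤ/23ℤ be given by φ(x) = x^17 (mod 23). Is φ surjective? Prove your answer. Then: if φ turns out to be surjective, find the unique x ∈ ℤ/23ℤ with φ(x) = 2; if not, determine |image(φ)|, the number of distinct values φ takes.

Since 23 is prime, the nonzero elements of ℤ/23ℤ form a cyclic group of order 22.
As gcd(17, 22) = 1, raising to the 17th power is a bijection on this group: if x_1^17 ≡ x_2^17 then (x_1x_2^{−1})^17 = 1, and the only element of order dividing gcd(17, 22) = 1 is 1, so x_1 = x_2.
With φ(0) = 0 this makes φ injective on all of ℤ/23ℤ, hence bijective (finite equal-size domain and codomain). In particular φ is surjective.
Since φ is surjective, we find the preimage of 2. The inverse of x ↦ x^17 on (ℤ/23ℤ)^× is x ↦ x^13, because 17·13 = 221 = 10·22 + 1 ≡ 1 (mod 22) and x^{22} = 1 for x ≠ 0 (Fermat). So φ⁻¹(2) = 2^13 mod 23.
Repeated squaring mod 23: 2^1 ≡ 2, 2^2 ≡ 2² = 4, 2^4 ≡ 4² = 16, 2^8 ≡ 16² = 256 ≡ 3. Since 13 = 8 + 4 + 1, 2^13 ≡ 3·16·2: 3·16 = 48 ≡ 2, then 2·2 = 4. So 2^13 ≡ 4 (mod 23).
Hence φ⁻¹(2) = 4.

4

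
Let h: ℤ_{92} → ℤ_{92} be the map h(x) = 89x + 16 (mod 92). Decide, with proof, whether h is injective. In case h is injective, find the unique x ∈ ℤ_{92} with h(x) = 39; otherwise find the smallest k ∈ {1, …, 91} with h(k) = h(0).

If h(s) = h(t), then 89s ≡ 89t (mod 92). Because gcd(89, 92) = 1, we may cancel 89 to get s ≡ t (mod 92).
Therefore h is injective.
We now compute 89⁻¹ mod 92 explicitly. Euclid's algorithm: 92 = 1·89 + 3, 89 = 29·3 + 2, 3 = 1·2 + 1; back-substituting gives 1 = 61·89 − 59·92, so 89⁻¹ ≡ 61 (mod 92).
Since h is injective, we find h⁻¹(39): we need 89x ≡ 39 − 16 ≡ 23 (mod 92). Using 89⁻¹ = 61: x ≡ 61·23 = 1403 = 15·92 + 23, so x = 23.
Check: h(23) = 89·23 + 16 = 2063 = 22·92 + 39 ≡ 39 (mod 92).

23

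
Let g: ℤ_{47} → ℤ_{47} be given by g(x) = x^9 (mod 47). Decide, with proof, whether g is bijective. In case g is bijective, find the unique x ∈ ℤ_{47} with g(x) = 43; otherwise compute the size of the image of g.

33

Since 47 is prime, the nonzero elements of ℤ_{47} form a cyclic group of order 46.
As gcd(9, 46) = 1, raising to the 9th power is a bijection on this group: if u^9 ≡ v^9 then (uv^{−1})^9 = 1, and the only element of order dividing gcd(9, 46) = 1 is 1, so u = v.
With g(0) = 0 this makes g injective on all of ℤ_{47}, hence bijective (finite equal-size domain and codomain). In particular g is bijective.
Since g is bijective, we find the preimage of 43. The inverse of x ↦ x^9 on (ℤ_{47})^× is x ↦ x^41, because 9·41 = 369 = 8·46 + 1 ≡ 1 (mod 46) and x^{46} = 1 for x ≠ 0 (Fermat). So g⁻¹(43) = 43^41 mod 47.
Repeated squaring mod 47: 43^1 ≡ 43, 43^2 ≡ 43² = 1849 ≡ 16, 43^4 ≡ 16² = 256 ≡ 21, 43^8 ≡ 21² = 441 ≡ 18, 43^16 ≡ 18² = 324 ≡ 42, 43^32 ≡ 42² = 1764 ≡ 25. Since 41 = 32 + 8 + 1, 43^41 ≡ 25·18·43: 25·18 = 450 ≡ 27, then 27·43 = 1161 ≡ 33. So 43^41 ≡ 33 (mod 47).
Hence g⁻¹(43) = 33.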